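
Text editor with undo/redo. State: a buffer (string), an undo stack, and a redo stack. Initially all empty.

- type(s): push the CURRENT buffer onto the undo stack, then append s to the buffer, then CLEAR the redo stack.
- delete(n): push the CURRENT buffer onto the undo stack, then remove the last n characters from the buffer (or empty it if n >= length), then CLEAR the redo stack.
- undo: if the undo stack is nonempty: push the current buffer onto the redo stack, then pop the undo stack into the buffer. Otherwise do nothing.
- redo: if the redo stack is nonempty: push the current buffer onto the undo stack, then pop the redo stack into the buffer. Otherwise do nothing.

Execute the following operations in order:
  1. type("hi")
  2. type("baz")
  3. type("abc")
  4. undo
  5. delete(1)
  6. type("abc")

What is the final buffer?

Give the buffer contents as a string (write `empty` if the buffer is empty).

After op 1 (type): buf='hi' undo_depth=1 redo_depth=0
After op 2 (type): buf='hibaz' undo_depth=2 redo_depth=0
After op 3 (type): buf='hibazabc' undo_depth=3 redo_depth=0
After op 4 (undo): buf='hibaz' undo_depth=2 redo_depth=1
After op 5 (delete): buf='hiba' undo_depth=3 redo_depth=0
After op 6 (type): buf='hibaabc' undo_depth=4 redo_depth=0

Answer: hibaabc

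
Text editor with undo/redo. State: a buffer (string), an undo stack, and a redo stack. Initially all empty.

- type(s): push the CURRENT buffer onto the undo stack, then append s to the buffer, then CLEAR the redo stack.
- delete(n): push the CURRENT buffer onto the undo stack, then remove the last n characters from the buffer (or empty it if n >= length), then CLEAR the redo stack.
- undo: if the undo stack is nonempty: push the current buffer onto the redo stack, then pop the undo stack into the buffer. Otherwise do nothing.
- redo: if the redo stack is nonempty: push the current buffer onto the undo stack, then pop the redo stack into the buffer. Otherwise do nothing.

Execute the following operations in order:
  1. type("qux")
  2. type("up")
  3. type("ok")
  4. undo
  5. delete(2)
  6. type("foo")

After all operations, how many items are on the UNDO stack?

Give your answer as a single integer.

Answer: 4

Derivation:
After op 1 (type): buf='qux' undo_depth=1 redo_depth=0
After op 2 (type): buf='quxup' undo_depth=2 redo_depth=0
After op 3 (type): buf='quxupok' undo_depth=3 redo_depth=0
After op 4 (undo): buf='quxup' undo_depth=2 redo_depth=1
After op 5 (delete): buf='qux' undo_depth=3 redo_depth=0
After op 6 (type): buf='quxfoo' undo_depth=4 redo_depth=0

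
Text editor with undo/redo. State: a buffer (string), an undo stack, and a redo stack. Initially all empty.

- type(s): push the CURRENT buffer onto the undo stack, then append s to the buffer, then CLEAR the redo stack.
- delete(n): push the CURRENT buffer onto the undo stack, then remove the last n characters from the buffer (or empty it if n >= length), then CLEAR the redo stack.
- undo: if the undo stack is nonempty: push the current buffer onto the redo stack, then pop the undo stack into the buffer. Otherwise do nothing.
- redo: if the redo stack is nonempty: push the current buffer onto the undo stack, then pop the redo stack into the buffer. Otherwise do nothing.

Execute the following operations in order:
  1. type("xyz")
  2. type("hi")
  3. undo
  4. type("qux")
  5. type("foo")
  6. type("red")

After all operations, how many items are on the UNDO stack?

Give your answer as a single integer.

Answer: 4

Derivation:
After op 1 (type): buf='xyz' undo_depth=1 redo_depth=0
After op 2 (type): buf='xyzhi' undo_depth=2 redo_depth=0
After op 3 (undo): buf='xyz' undo_depth=1 redo_depth=1
After op 4 (type): buf='xyzqux' undo_depth=2 redo_depth=0
After op 5 (type): buf='xyzquxfoo' undo_depth=3 redo_depth=0
After op 6 (type): buf='xyzquxfoored' undo_depth=4 redo_depth=0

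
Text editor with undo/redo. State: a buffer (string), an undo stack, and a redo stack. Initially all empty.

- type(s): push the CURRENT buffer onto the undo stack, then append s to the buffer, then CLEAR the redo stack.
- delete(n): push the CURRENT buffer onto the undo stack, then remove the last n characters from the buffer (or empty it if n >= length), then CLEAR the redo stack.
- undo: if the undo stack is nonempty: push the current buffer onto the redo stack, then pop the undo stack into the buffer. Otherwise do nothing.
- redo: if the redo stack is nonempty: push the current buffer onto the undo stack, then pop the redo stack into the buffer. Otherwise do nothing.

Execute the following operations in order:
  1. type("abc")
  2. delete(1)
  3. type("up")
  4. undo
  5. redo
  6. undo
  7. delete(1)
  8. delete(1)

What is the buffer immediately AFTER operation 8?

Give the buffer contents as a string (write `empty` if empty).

Answer: empty

Derivation:
After op 1 (type): buf='abc' undo_depth=1 redo_depth=0
After op 2 (delete): buf='ab' undo_depth=2 redo_depth=0
After op 3 (type): buf='abup' undo_depth=3 redo_depth=0
After op 4 (undo): buf='ab' undo_depth=2 redo_depth=1
After op 5 (redo): buf='abup' undo_depth=3 redo_depth=0
After op 6 (undo): buf='ab' undo_depth=2 redo_depth=1
After op 7 (delete): buf='a' undo_depth=3 redo_depth=0
After op 8 (delete): buf='(empty)' undo_depth=4 redo_depth=0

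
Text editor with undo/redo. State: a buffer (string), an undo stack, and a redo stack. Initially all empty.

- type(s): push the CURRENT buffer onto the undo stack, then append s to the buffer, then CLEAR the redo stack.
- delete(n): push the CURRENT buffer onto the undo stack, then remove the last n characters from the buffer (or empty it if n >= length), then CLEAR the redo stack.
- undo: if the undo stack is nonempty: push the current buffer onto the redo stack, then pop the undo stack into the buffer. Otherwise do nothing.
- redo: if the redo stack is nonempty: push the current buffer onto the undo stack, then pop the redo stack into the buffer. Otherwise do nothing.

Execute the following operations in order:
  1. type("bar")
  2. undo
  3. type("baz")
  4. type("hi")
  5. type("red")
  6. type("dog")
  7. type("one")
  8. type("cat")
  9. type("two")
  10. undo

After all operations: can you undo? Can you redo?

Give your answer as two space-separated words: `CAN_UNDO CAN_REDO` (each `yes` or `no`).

After op 1 (type): buf='bar' undo_depth=1 redo_depth=0
After op 2 (undo): buf='(empty)' undo_depth=0 redo_depth=1
After op 3 (type): buf='baz' undo_depth=1 redo_depth=0
After op 4 (type): buf='bazhi' undo_depth=2 redo_depth=0
After op 5 (type): buf='bazhired' undo_depth=3 redo_depth=0
After op 6 (type): buf='bazhireddog' undo_depth=4 redo_depth=0
After op 7 (type): buf='bazhireddogone' undo_depth=5 redo_depth=0
After op 8 (type): buf='bazhireddogonecat' undo_depth=6 redo_depth=0
After op 9 (type): buf='bazhireddogonecattwo' undo_depth=7 redo_depth=0
After op 10 (undo): buf='bazhireddogonecat' undo_depth=6 redo_depth=1

Answer: yes yes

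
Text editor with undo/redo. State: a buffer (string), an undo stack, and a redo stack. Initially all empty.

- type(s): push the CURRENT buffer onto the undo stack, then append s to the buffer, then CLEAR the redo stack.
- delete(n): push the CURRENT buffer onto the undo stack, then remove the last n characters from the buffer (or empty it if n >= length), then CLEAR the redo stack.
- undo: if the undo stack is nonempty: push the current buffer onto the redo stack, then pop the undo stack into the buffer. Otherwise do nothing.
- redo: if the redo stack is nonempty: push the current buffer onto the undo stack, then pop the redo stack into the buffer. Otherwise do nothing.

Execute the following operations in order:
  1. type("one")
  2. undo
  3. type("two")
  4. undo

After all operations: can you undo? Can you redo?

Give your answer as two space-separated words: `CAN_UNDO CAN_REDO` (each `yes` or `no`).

After op 1 (type): buf='one' undo_depth=1 redo_depth=0
After op 2 (undo): buf='(empty)' undo_depth=0 redo_depth=1
After op 3 (type): buf='two' undo_depth=1 redo_depth=0
After op 4 (undo): buf='(empty)' undo_depth=0 redo_depth=1

Answer: no yes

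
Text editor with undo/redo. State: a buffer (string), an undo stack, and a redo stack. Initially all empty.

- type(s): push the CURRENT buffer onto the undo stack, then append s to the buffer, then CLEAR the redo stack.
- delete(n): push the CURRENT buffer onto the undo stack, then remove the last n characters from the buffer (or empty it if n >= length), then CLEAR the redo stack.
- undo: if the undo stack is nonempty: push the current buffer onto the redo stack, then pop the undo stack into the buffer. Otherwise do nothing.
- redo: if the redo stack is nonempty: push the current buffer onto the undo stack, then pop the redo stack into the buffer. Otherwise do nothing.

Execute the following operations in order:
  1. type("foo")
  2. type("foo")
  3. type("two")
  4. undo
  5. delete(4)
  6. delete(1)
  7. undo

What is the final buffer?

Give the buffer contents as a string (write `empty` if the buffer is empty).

Answer: fo

Derivation:
After op 1 (type): buf='foo' undo_depth=1 redo_depth=0
After op 2 (type): buf='foofoo' undo_depth=2 redo_depth=0
After op 3 (type): buf='foofootwo' undo_depth=3 redo_depth=0
After op 4 (undo): buf='foofoo' undo_depth=2 redo_depth=1
After op 5 (delete): buf='fo' undo_depth=3 redo_depth=0
After op 6 (delete): buf='f' undo_depth=4 redo_depth=0
After op 7 (undo): buf='fo' undo_depth=3 redo_depth=1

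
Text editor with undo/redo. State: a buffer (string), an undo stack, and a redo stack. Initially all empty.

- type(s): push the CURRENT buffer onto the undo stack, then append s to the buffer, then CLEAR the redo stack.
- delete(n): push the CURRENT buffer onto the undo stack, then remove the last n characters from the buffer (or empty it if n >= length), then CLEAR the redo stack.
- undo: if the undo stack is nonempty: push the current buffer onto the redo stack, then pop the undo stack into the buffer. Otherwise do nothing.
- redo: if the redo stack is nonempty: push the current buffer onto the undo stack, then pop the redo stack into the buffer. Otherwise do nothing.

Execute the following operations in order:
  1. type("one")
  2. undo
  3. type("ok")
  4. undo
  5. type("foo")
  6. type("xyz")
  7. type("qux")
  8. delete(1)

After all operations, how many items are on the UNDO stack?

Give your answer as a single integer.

After op 1 (type): buf='one' undo_depth=1 redo_depth=0
After op 2 (undo): buf='(empty)' undo_depth=0 redo_depth=1
After op 3 (type): buf='ok' undo_depth=1 redo_depth=0
After op 4 (undo): buf='(empty)' undo_depth=0 redo_depth=1
After op 5 (type): buf='foo' undo_depth=1 redo_depth=0
After op 6 (type): buf='fooxyz' undo_depth=2 redo_depth=0
After op 7 (type): buf='fooxyzqux' undo_depth=3 redo_depth=0
After op 8 (delete): buf='fooxyzqu' undo_depth=4 redo_depth=0

Answer: 4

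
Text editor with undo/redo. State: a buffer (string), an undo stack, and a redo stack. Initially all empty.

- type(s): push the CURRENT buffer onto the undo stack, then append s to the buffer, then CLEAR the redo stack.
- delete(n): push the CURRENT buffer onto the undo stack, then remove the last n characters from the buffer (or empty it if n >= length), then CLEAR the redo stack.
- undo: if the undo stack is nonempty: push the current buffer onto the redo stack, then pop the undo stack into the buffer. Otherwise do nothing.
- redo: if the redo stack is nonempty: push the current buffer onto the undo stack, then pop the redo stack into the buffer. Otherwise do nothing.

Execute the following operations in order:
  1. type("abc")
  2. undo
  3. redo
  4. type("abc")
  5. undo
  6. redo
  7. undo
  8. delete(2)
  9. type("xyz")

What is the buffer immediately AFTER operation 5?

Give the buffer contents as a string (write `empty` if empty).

After op 1 (type): buf='abc' undo_depth=1 redo_depth=0
After op 2 (undo): buf='(empty)' undo_depth=0 redo_depth=1
After op 3 (redo): buf='abc' undo_depth=1 redo_depth=0
After op 4 (type): buf='abcabc' undo_depth=2 redo_depth=0
After op 5 (undo): buf='abc' undo_depth=1 redo_depth=1

Answer: abc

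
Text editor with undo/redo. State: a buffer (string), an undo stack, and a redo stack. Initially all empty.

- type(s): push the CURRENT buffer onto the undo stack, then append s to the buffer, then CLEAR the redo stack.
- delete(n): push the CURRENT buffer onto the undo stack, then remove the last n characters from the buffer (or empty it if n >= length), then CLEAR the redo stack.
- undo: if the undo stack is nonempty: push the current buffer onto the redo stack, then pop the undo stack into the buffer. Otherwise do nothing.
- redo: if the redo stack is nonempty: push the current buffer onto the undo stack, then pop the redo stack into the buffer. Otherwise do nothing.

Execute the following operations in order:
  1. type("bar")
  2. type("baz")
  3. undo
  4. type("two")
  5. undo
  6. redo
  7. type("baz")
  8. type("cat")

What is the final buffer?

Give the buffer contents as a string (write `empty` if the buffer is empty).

After op 1 (type): buf='bar' undo_depth=1 redo_depth=0
After op 2 (type): buf='barbaz' undo_depth=2 redo_depth=0
After op 3 (undo): buf='bar' undo_depth=1 redo_depth=1
After op 4 (type): buf='bartwo' undo_depth=2 redo_depth=0
After op 5 (undo): buf='bar' undo_depth=1 redo_depth=1
After op 6 (redo): buf='bartwo' undo_depth=2 redo_depth=0
After op 7 (type): buf='bartwobaz' undo_depth=3 redo_depth=0
After op 8 (type): buf='bartwobazcat' undo_depth=4 redo_depth=0

Answer: bartwobazcat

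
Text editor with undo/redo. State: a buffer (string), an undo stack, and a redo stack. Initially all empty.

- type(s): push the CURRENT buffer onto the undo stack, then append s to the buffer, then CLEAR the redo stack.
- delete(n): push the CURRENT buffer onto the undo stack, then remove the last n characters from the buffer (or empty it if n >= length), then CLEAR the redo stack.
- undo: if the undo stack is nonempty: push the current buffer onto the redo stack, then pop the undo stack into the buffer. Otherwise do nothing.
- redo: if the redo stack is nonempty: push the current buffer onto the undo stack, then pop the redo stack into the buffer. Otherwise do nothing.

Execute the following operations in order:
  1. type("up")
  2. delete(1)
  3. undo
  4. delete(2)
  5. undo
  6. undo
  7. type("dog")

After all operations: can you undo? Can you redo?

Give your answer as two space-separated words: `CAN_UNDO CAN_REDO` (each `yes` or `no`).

Answer: yes no

Derivation:
After op 1 (type): buf='up' undo_depth=1 redo_depth=0
After op 2 (delete): buf='u' undo_depth=2 redo_depth=0
After op 3 (undo): buf='up' undo_depth=1 redo_depth=1
After op 4 (delete): buf='(empty)' undo_depth=2 redo_depth=0
After op 5 (undo): buf='up' undo_depth=1 redo_depth=1
After op 6 (undo): buf='(empty)' undo_depth=0 redo_depth=2
After op 7 (type): buf='dog' undo_depth=1 redo_depth=0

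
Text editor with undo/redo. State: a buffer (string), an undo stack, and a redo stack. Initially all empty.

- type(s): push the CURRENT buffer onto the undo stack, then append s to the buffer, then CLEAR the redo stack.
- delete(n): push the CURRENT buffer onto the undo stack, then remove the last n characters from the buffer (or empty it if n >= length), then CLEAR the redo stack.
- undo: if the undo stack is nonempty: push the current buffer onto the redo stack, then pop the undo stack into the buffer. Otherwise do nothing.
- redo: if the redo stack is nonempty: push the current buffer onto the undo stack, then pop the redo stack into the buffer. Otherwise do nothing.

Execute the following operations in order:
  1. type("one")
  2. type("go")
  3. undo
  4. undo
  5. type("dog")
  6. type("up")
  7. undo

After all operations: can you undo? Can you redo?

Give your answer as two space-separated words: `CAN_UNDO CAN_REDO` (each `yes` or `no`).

Answer: yes yes

Derivation:
After op 1 (type): buf='one' undo_depth=1 redo_depth=0
After op 2 (type): buf='onego' undo_depth=2 redo_depth=0
After op 3 (undo): buf='one' undo_depth=1 redo_depth=1
After op 4 (undo): buf='(empty)' undo_depth=0 redo_depth=2
After op 5 (type): buf='dog' undo_depth=1 redo_depth=0
After op 6 (type): buf='dogup' undo_depth=2 redo_depth=0
After op 7 (undo): buf='dog' undo_depth=1 redo_depth=1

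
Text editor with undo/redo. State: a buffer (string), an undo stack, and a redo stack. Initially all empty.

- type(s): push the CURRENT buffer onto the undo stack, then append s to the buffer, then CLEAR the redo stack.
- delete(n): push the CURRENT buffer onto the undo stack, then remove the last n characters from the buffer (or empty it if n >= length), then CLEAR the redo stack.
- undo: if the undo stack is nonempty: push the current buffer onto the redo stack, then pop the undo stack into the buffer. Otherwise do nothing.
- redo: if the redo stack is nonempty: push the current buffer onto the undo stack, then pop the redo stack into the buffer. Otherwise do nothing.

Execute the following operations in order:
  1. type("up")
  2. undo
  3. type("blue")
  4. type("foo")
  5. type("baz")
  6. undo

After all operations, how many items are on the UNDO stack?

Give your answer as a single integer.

After op 1 (type): buf='up' undo_depth=1 redo_depth=0
After op 2 (undo): buf='(empty)' undo_depth=0 redo_depth=1
After op 3 (type): buf='blue' undo_depth=1 redo_depth=0
After op 4 (type): buf='bluefoo' undo_depth=2 redo_depth=0
After op 5 (type): buf='bluefoobaz' undo_depth=3 redo_depth=0
After op 6 (undo): buf='bluefoo' undo_depth=2 redo_depth=1

Answer: 2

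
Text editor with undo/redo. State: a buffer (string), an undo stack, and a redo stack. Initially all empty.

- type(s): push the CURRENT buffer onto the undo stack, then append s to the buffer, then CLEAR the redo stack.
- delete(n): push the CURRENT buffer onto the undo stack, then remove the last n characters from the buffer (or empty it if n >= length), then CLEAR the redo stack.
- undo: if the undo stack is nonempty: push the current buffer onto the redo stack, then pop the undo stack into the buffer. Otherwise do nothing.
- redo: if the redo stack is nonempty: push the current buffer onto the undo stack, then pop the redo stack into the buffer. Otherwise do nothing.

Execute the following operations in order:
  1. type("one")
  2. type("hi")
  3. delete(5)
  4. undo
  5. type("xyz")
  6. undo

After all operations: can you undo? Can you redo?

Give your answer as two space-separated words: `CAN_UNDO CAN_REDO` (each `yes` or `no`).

Answer: yes yes

Derivation:
After op 1 (type): buf='one' undo_depth=1 redo_depth=0
After op 2 (type): buf='onehi' undo_depth=2 redo_depth=0
After op 3 (delete): buf='(empty)' undo_depth=3 redo_depth=0
After op 4 (undo): buf='onehi' undo_depth=2 redo_depth=1
After op 5 (type): buf='onehixyz' undo_depth=3 redo_depth=0
After op 6 (undo): buf='onehi' undo_depth=2 redo_depth=1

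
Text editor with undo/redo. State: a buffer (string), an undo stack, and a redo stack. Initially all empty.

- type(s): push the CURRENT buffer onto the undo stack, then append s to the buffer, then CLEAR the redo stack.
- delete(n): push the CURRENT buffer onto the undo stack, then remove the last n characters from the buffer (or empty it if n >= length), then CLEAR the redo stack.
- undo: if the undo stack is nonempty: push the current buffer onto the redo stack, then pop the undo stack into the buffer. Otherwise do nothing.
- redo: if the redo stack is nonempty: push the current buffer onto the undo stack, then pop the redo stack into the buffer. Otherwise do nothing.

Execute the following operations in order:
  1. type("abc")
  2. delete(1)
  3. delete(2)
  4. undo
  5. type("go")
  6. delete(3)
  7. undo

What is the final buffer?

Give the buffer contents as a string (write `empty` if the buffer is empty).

Answer: abgo

Derivation:
After op 1 (type): buf='abc' undo_depth=1 redo_depth=0
After op 2 (delete): buf='ab' undo_depth=2 redo_depth=0
After op 3 (delete): buf='(empty)' undo_depth=3 redo_depth=0
After op 4 (undo): buf='ab' undo_depth=2 redo_depth=1
After op 5 (type): buf='abgo' undo_depth=3 redo_depth=0
After op 6 (delete): buf='a' undo_depth=4 redo_depth=0
After op 7 (undo): buf='abgo' undo_depth=3 redo_depth=1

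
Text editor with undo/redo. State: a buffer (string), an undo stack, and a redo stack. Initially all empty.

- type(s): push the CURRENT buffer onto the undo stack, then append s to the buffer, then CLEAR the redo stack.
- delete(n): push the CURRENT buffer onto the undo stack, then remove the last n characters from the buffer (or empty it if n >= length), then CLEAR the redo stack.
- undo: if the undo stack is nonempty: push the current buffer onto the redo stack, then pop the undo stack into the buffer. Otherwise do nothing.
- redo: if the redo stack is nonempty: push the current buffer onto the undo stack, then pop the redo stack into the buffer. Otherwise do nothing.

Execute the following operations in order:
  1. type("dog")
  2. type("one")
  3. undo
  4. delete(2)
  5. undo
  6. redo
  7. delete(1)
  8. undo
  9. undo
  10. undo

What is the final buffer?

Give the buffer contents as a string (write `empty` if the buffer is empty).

After op 1 (type): buf='dog' undo_depth=1 redo_depth=0
After op 2 (type): buf='dogone' undo_depth=2 redo_depth=0
After op 3 (undo): buf='dog' undo_depth=1 redo_depth=1
After op 4 (delete): buf='d' undo_depth=2 redo_depth=0
After op 5 (undo): buf='dog' undo_depth=1 redo_depth=1
After op 6 (redo): buf='d' undo_depth=2 redo_depth=0
After op 7 (delete): buf='(empty)' undo_depth=3 redo_depth=0
After op 8 (undo): buf='d' undo_depth=2 redo_depth=1
After op 9 (undo): buf='dog' undo_depth=1 redo_depth=2
After op 10 (undo): buf='(empty)' undo_depth=0 redo_depth=3

Answer: empty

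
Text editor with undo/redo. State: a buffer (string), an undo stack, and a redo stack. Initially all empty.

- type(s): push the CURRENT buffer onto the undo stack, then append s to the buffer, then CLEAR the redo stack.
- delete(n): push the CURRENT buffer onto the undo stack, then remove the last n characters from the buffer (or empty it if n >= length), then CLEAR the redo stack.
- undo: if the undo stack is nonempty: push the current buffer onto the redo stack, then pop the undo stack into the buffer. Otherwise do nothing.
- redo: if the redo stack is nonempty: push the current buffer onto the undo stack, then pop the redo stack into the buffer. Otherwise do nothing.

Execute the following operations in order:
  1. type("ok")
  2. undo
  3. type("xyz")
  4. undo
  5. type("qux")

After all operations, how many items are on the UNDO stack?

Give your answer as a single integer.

After op 1 (type): buf='ok' undo_depth=1 redo_depth=0
After op 2 (undo): buf='(empty)' undo_depth=0 redo_depth=1
After op 3 (type): buf='xyz' undo_depth=1 redo_depth=0
After op 4 (undo): buf='(empty)' undo_depth=0 redo_depth=1
After op 5 (type): buf='qux' undo_depth=1 redo_depth=0

Answer: 1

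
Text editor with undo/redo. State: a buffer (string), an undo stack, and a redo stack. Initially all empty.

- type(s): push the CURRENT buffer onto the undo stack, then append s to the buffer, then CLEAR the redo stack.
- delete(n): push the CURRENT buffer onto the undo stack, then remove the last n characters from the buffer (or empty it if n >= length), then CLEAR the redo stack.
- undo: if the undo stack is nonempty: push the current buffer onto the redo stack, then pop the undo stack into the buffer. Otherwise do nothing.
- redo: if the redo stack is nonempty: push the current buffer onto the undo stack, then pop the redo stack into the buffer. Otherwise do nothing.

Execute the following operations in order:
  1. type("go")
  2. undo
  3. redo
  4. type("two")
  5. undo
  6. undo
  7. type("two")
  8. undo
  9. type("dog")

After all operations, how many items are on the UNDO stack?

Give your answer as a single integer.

Answer: 1

Derivation:
After op 1 (type): buf='go' undo_depth=1 redo_depth=0
After op 2 (undo): buf='(empty)' undo_depth=0 redo_depth=1
After op 3 (redo): buf='go' undo_depth=1 redo_depth=0
After op 4 (type): buf='gotwo' undo_depth=2 redo_depth=0
After op 5 (undo): buf='go' undo_depth=1 redo_depth=1
After op 6 (undo): buf='(empty)' undo_depth=0 redo_depth=2
After op 7 (type): buf='two' undo_depth=1 redo_depth=0
After op 8 (undo): buf='(empty)' undo_depth=0 redo_depth=1
After op 9 (type): buf='dog' undo_depth=1 redo_depth=0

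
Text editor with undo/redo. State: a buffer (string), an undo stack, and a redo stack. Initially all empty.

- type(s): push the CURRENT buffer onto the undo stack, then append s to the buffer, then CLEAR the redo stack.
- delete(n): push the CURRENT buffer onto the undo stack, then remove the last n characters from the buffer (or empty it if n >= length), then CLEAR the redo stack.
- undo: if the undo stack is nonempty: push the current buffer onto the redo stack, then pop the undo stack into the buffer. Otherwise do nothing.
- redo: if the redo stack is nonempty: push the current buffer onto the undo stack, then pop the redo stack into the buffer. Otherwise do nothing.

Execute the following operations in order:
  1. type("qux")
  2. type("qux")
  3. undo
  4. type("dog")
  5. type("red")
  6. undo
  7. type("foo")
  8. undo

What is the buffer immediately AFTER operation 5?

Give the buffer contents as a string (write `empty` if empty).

Answer: quxdogred

Derivation:
After op 1 (type): buf='qux' undo_depth=1 redo_depth=0
After op 2 (type): buf='quxqux' undo_depth=2 redo_depth=0
After op 3 (undo): buf='qux' undo_depth=1 redo_depth=1
After op 4 (type): buf='quxdog' undo_depth=2 redo_depth=0
After op 5 (type): buf='quxdogred' undo_depth=3 redo_depth=0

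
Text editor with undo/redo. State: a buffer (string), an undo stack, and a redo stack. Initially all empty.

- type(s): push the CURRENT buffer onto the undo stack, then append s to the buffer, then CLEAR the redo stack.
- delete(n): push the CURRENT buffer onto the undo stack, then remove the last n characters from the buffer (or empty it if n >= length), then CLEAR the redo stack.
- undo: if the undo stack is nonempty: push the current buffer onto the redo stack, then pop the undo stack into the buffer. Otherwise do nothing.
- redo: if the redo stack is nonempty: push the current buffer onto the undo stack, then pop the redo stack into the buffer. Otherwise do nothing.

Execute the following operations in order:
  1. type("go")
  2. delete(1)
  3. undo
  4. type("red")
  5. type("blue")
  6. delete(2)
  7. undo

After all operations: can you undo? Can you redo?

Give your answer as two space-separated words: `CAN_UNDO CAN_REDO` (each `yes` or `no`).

After op 1 (type): buf='go' undo_depth=1 redo_depth=0
After op 2 (delete): buf='g' undo_depth=2 redo_depth=0
After op 3 (undo): buf='go' undo_depth=1 redo_depth=1
After op 4 (type): buf='gored' undo_depth=2 redo_depth=0
After op 5 (type): buf='goredblue' undo_depth=3 redo_depth=0
After op 6 (delete): buf='goredbl' undo_depth=4 redo_depth=0
After op 7 (undo): buf='goredblue' undo_depth=3 redo_depth=1

Answer: yes yes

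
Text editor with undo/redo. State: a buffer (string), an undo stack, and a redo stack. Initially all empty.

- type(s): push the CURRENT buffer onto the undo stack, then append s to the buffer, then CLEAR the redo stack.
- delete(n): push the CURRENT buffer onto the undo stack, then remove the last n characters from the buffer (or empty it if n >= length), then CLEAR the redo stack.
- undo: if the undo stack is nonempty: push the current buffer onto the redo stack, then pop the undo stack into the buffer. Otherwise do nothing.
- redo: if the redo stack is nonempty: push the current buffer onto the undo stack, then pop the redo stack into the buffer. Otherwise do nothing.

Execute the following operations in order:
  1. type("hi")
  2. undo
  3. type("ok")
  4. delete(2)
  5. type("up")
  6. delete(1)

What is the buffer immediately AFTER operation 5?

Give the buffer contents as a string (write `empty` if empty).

After op 1 (type): buf='hi' undo_depth=1 redo_depth=0
After op 2 (undo): buf='(empty)' undo_depth=0 redo_depth=1
After op 3 (type): buf='ok' undo_depth=1 redo_depth=0
After op 4 (delete): buf='(empty)' undo_depth=2 redo_depth=0
After op 5 (type): buf='up' undo_depth=3 redo_depth=0

Answer: up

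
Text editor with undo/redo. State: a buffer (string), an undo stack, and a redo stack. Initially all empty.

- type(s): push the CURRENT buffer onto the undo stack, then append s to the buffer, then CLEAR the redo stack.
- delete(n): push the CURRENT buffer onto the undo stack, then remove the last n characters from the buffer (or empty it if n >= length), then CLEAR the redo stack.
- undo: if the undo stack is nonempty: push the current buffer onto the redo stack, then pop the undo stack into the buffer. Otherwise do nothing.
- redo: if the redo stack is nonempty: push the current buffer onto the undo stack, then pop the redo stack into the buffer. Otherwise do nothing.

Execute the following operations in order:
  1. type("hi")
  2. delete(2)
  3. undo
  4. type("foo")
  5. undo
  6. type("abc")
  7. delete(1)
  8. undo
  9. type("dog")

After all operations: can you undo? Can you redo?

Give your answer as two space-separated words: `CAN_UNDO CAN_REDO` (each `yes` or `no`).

After op 1 (type): buf='hi' undo_depth=1 redo_depth=0
After op 2 (delete): buf='(empty)' undo_depth=2 redo_depth=0
After op 3 (undo): buf='hi' undo_depth=1 redo_depth=1
After op 4 (type): buf='hifoo' undo_depth=2 redo_depth=0
After op 5 (undo): buf='hi' undo_depth=1 redo_depth=1
After op 6 (type): buf='hiabc' undo_depth=2 redo_depth=0
After op 7 (delete): buf='hiab' undo_depth=3 redo_depth=0
After op 8 (undo): buf='hiabc' undo_depth=2 redo_depth=1
After op 9 (type): buf='hiabcdog' undo_depth=3 redo_depth=0

Answer: yes no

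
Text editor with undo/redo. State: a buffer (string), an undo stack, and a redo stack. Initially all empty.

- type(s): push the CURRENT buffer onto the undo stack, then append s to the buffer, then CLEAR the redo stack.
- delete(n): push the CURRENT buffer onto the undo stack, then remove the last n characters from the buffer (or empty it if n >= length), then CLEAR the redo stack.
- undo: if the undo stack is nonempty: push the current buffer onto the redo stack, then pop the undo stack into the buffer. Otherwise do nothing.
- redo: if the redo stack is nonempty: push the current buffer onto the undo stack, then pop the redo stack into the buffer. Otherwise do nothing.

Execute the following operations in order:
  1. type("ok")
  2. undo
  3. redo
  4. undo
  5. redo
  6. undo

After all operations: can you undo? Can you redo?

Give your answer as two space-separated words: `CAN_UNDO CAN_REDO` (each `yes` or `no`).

After op 1 (type): buf='ok' undo_depth=1 redo_depth=0
After op 2 (undo): buf='(empty)' undo_depth=0 redo_depth=1
After op 3 (redo): buf='ok' undo_depth=1 redo_depth=0
After op 4 (undo): buf='(empty)' undo_depth=0 redo_depth=1
After op 5 (redo): buf='ok' undo_depth=1 redo_depth=0
After op 6 (undo): buf='(empty)' undo_depth=0 redo_depth=1

Answer: no yes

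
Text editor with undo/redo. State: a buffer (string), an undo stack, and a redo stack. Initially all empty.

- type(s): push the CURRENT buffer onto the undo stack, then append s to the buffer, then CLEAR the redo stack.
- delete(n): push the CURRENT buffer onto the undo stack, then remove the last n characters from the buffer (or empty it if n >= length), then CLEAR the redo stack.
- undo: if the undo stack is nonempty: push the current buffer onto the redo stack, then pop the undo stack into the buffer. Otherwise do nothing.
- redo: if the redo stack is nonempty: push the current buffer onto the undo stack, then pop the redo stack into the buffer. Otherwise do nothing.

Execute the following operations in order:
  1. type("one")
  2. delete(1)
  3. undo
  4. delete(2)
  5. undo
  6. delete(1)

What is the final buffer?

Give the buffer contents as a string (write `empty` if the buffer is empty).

After op 1 (type): buf='one' undo_depth=1 redo_depth=0
After op 2 (delete): buf='on' undo_depth=2 redo_depth=0
After op 3 (undo): buf='one' undo_depth=1 redo_depth=1
After op 4 (delete): buf='o' undo_depth=2 redo_depth=0
After op 5 (undo): buf='one' undo_depth=1 redo_depth=1
After op 6 (delete): buf='on' undo_depth=2 redo_depth=0

Answer: on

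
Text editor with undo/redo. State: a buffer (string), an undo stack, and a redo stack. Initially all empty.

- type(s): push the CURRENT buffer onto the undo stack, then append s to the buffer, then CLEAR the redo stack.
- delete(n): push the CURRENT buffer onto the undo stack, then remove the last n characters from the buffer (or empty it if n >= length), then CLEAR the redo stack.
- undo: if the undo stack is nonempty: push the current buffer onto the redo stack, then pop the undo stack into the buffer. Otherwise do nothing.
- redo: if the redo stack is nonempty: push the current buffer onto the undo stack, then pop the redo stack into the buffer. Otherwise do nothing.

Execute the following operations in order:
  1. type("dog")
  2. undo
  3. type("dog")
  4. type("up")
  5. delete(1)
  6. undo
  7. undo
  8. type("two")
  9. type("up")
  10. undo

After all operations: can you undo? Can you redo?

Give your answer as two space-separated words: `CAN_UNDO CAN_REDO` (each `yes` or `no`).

After op 1 (type): buf='dog' undo_depth=1 redo_depth=0
After op 2 (undo): buf='(empty)' undo_depth=0 redo_depth=1
After op 3 (type): buf='dog' undo_depth=1 redo_depth=0
After op 4 (type): buf='dogup' undo_depth=2 redo_depth=0
After op 5 (delete): buf='dogu' undo_depth=3 redo_depth=0
After op 6 (undo): buf='dogup' undo_depth=2 redo_depth=1
After op 7 (undo): buf='dog' undo_depth=1 redo_depth=2
After op 8 (type): buf='dogtwo' undo_depth=2 redo_depth=0
After op 9 (type): buf='dogtwoup' undo_depth=3 redo_depth=0
After op 10 (undo): buf='dogtwo' undo_depth=2 redo_depth=1

Answer: yes yes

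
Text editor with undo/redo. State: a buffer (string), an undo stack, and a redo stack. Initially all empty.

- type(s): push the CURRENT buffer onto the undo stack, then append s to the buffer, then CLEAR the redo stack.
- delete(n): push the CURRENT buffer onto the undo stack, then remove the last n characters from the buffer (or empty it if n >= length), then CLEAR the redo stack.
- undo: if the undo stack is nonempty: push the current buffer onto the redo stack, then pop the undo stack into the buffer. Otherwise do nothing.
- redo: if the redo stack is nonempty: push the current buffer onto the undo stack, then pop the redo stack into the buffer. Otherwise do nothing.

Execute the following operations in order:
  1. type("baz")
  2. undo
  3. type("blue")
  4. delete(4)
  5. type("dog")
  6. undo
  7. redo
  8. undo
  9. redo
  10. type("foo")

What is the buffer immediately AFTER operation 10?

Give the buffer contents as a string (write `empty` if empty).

After op 1 (type): buf='baz' undo_depth=1 redo_depth=0
After op 2 (undo): buf='(empty)' undo_depth=0 redo_depth=1
After op 3 (type): buf='blue' undo_depth=1 redo_depth=0
After op 4 (delete): buf='(empty)' undo_depth=2 redo_depth=0
After op 5 (type): buf='dog' undo_depth=3 redo_depth=0
After op 6 (undo): buf='(empty)' undo_depth=2 redo_depth=1
After op 7 (redo): buf='dog' undo_depth=3 redo_depth=0
After op 8 (undo): buf='(empty)' undo_depth=2 redo_depth=1
After op 9 (redo): buf='dog' undo_depth=3 redo_depth=0
After op 10 (type): buf='dogfoo' undo_depth=4 redo_depth=0

Answer: dogfoo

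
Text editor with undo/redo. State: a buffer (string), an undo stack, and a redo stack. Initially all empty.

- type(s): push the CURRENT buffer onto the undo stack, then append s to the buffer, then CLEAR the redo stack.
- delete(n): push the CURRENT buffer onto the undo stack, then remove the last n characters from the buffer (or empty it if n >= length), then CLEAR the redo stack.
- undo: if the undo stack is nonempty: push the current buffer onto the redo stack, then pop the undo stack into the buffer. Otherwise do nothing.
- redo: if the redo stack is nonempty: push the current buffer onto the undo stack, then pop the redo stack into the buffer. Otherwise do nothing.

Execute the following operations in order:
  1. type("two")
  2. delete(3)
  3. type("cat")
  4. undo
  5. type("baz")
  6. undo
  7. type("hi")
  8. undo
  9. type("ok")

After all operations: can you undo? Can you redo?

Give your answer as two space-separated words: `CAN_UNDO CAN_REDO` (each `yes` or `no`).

After op 1 (type): buf='two' undo_depth=1 redo_depth=0
After op 2 (delete): buf='(empty)' undo_depth=2 redo_depth=0
After op 3 (type): buf='cat' undo_depth=3 redo_depth=0
After op 4 (undo): buf='(empty)' undo_depth=2 redo_depth=1
After op 5 (type): buf='baz' undo_depth=3 redo_depth=0
After op 6 (undo): buf='(empty)' undo_depth=2 redo_depth=1
After op 7 (type): buf='hi' undo_depth=3 redo_depth=0
After op 8 (undo): buf='(empty)' undo_depth=2 redo_depth=1
After op 9 (type): buf='ok' undo_depth=3 redo_depth=0

Answer: yes no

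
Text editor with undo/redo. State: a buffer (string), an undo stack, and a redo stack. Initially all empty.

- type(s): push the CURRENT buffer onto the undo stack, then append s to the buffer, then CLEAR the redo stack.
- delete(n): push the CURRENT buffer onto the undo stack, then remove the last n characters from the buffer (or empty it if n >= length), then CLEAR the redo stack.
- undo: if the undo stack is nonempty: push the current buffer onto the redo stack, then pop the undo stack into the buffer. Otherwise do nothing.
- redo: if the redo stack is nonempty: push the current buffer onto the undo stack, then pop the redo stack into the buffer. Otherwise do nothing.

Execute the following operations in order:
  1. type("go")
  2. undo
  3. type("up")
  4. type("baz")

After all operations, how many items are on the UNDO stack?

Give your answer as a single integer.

Answer: 2

Derivation:
After op 1 (type): buf='go' undo_depth=1 redo_depth=0
After op 2 (undo): buf='(empty)' undo_depth=0 redo_depth=1
After op 3 (type): buf='up' undo_depth=1 redo_depth=0
After op 4 (type): buf='upbaz' undo_depth=2 redo_depth=0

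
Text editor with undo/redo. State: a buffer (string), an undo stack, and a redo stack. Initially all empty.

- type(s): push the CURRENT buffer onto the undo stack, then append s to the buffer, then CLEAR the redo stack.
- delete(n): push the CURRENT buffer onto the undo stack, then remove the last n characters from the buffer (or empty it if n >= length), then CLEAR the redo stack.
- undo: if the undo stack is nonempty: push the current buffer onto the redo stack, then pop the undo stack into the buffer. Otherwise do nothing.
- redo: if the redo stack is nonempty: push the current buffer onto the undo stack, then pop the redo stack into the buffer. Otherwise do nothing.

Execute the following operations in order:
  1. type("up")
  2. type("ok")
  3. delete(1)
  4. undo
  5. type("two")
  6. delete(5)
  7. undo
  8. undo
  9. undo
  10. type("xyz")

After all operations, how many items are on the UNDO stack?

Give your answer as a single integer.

Answer: 2

Derivation:
After op 1 (type): buf='up' undo_depth=1 redo_depth=0
After op 2 (type): buf='upok' undo_depth=2 redo_depth=0
After op 3 (delete): buf='upo' undo_depth=3 redo_depth=0
After op 4 (undo): buf='upok' undo_depth=2 redo_depth=1
After op 5 (type): buf='upoktwo' undo_depth=3 redo_depth=0
After op 6 (delete): buf='up' undo_depth=4 redo_depth=0
After op 7 (undo): buf='upoktwo' undo_depth=3 redo_depth=1
After op 8 (undo): buf='upok' undo_depth=2 redo_depth=2
After op 9 (undo): buf='up' undo_depth=1 redo_depth=3
After op 10 (type): buf='upxyz' undo_depth=2 redo_depth=0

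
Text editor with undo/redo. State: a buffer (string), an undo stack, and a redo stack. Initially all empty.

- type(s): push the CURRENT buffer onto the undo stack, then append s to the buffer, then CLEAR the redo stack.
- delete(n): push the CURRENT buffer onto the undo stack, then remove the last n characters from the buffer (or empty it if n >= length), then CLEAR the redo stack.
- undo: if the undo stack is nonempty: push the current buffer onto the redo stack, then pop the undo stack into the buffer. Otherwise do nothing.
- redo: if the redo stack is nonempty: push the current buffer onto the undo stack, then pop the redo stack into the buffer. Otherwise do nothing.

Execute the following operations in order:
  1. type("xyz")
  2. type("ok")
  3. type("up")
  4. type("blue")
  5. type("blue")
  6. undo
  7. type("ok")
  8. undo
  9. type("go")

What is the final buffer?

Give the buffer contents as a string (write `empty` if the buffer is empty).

After op 1 (type): buf='xyz' undo_depth=1 redo_depth=0
After op 2 (type): buf='xyzok' undo_depth=2 redo_depth=0
After op 3 (type): buf='xyzokup' undo_depth=3 redo_depth=0
After op 4 (type): buf='xyzokupblue' undo_depth=4 redo_depth=0
After op 5 (type): buf='xyzokupblueblue' undo_depth=5 redo_depth=0
After op 6 (undo): buf='xyzokupblue' undo_depth=4 redo_depth=1
After op 7 (type): buf='xyzokupblueok' undo_depth=5 redo_depth=0
After op 8 (undo): buf='xyzokupblue' undo_depth=4 redo_depth=1
After op 9 (type): buf='xyzokupbluego' undo_depth=5 redo_depth=0

Answer: xyzokupbluego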